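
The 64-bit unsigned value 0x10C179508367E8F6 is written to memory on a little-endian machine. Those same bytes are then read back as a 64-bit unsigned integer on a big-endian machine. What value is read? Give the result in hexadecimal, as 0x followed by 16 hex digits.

Stored little-endian, the bytes at ascending addresses are F6 E8 67 83 50 79 C1 10.
Read back as big-endian, the last byte is least significant, giving 0xF6E867835079C110.

0xF6E867835079C110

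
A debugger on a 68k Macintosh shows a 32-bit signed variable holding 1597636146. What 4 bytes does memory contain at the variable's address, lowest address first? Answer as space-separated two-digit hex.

5F 39 FE 32

1597636146 in hexadecimal, padded to 32 bits, is 0x5F39FE32.
Split into bytes (most-significant first): 5F 39 FE 32.
Big-endian stores the most-significant byte at the lowest address.
So the memory order matches the most-significant-first order: 5F 39 FE 32.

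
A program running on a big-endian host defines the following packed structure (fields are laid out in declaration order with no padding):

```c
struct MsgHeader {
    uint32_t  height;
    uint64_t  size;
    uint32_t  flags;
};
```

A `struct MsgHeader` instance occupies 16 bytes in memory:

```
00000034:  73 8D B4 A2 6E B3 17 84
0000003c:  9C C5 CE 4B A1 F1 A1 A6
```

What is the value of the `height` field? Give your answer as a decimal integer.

`height` is the first field, at byte offset 0, occupying 4 bytes.
Bytes at offsets 0..3: 73 8D B4 A2.
Big-endian stores the most-significant byte at the lowest address.
The bytes are already most-significant first: 0x738DB4A2.
0x738DB4A2 = 1938666658.

1938666658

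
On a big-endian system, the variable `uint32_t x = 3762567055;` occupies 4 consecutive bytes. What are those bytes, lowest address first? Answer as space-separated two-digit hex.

3762567055 in hexadecimal, padded to 32 bits, is 0xE044378F.
Split into bytes (most-significant first): E0 44 37 8F.
Big-endian: lowest address holds the most-significant byte.
So the memory order matches the most-significant-first order: E0 44 37 8F.

E0 44 37 8F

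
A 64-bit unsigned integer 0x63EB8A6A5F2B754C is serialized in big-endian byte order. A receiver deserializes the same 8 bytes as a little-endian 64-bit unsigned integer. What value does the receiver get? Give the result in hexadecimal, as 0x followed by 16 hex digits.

Stored big-endian, the bytes at ascending addresses are 63 EB 8A 6A 5F 2B 75 4C.
Read back as little-endian, the first byte is least significant, giving 0x4C752B5F6A8AEB63.

0x4C752B5F6A8AEB63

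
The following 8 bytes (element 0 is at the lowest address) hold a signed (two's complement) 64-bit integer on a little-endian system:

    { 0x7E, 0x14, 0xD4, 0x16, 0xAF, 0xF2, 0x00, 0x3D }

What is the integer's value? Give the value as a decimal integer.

Little-endian: lowest address holds the least-significant byte.
Reassemble most-significant byte first: 3D 00 F2 AF 16 D4 14 7E → 0x3D00F2AF16D4147E.
0x3D00F2AF16D4147E = 4395780070129800318.

4395780070129800318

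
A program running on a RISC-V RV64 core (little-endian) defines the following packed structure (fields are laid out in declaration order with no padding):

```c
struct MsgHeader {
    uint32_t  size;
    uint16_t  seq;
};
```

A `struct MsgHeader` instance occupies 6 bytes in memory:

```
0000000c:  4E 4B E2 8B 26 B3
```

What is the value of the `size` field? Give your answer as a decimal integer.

`size` is the first field, at byte offset 0, occupying 4 bytes.
Bytes at offsets 0..3: 4E 4B E2 8B.
In little-endian order the low byte comes first in memory.
Reassemble most-significant byte first: 8B E2 4B 4E → 0x8BE24B4E.
0x8BE24B4E = 2346863438.

2346863438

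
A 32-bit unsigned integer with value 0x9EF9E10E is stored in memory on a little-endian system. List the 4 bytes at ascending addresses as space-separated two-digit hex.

0E E1 F9 9E

Split into bytes (most-significant first): 9E F9 E1 0E.
Little-endian stores the least-significant byte at the lowest address.
So at ascending addresses the bytes are 0E E1 F9 9E.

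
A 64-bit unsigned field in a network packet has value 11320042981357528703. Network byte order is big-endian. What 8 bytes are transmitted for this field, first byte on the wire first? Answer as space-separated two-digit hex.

11320042981357528703 in hexadecimal, padded to 64 bits, is 0x9D18DF1D89F8267F.
Split into bytes (most-significant first): 9D 18 DF 1D 89 F8 26 7F.
Big-endian stores the most-significant byte at the lowest address.
So the memory order matches the most-significant-first order: 9D 18 DF 1D 89 F8 26 7F.

9D 18 DF 1D 89 F8 26 7F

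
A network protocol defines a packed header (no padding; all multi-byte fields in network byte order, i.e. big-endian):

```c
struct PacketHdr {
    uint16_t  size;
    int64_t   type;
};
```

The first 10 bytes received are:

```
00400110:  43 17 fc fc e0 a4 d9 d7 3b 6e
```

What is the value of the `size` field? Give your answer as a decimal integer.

`size` is the first field, at byte offset 0, occupying 2 bytes.
Bytes at offsets 0..1: 43 17.
Big-endian stores the most-significant byte at the lowest address.
The bytes are already most-significant first: 0x4317.
0x4317 = 17175.

17175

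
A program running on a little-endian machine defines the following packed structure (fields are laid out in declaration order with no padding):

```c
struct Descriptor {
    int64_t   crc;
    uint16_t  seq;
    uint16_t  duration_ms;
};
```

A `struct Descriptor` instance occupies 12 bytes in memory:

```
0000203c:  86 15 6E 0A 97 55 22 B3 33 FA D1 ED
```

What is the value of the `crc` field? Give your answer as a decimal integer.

`crc` is the first field, at byte offset 0, occupying 8 bytes.
Bytes at offsets 0..7: 86 15 6E 0A 97 55 22 B3.
Little-endian stores the least-significant byte at the lowest address.
Reassemble most-significant byte first: B3 22 55 97 0A 6E 15 86 → 0xB32255970A6E1586.
Top bit is set, so as a signed 64-bit value this is 0xB32255970A6E1586 − 2^64 = -5538770484508879482.

-5538770484508879482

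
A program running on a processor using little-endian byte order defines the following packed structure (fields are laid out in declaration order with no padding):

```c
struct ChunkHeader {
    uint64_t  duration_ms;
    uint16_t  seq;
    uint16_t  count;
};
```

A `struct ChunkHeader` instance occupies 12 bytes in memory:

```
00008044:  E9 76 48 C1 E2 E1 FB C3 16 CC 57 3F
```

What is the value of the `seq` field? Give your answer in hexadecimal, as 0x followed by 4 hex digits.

`seq` follows `duration_ms` (8 bytes), so it starts at byte offset 8 and occupies 2 bytes.
Bytes at offsets 8..9: 16 CC.
In little-endian order the low byte comes first in memory.
Reassemble most-significant byte first: CC 16 → 0xCC16.

0xCC16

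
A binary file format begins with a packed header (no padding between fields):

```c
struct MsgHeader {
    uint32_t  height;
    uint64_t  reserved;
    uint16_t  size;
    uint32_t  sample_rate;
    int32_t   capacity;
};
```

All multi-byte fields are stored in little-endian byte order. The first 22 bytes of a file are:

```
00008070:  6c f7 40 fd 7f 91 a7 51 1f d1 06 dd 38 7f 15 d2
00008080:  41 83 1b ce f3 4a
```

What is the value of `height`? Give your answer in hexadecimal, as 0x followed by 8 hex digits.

0xFD40F76C

`height` is the first field, at byte offset 0, occupying 4 bytes.
Bytes at offsets 0..3: 6C F7 40 FD.
Little-endian stores the least-significant byte at the lowest address.
Reassemble most-significant byte first: FD 40 F7 6C → 0xFD40F76C.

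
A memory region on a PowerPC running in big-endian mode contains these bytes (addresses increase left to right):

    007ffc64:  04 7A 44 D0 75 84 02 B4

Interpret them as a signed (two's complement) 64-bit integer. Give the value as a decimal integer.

Big-endian stores the most-significant byte at the lowest address.
The bytes are already most-significant first: 0x047A44D0758402B4.
0x047A44D0758402B4 = 322645985425883828.

322645985425883828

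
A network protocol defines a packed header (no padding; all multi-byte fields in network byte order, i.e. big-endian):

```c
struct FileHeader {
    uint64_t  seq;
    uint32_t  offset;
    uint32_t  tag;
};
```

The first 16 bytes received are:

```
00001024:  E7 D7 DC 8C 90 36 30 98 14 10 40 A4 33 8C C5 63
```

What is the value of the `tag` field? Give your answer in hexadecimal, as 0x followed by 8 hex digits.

0x338CC563

`tag` follows `seq` (8 B), `offset` (4 B), so it starts at offset 8 + 4 = 12 and occupies 4 bytes.
Bytes at offsets 12..15: 33 8C C5 63.
Big-endian: lowest address holds the most-significant byte.
The bytes are already most-significant first: 0x338CC563.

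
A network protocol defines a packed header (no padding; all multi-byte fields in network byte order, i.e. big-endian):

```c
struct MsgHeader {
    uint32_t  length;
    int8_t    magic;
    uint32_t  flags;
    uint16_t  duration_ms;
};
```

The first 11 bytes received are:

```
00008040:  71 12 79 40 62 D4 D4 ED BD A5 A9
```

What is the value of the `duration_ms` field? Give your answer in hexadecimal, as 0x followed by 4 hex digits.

`duration_ms` follows `length` (4 B), `magic` (1 B), `flags` (4 B), so it starts at offset 4 + 1 + 4 = 9 and occupies 2 bytes.
Bytes at offsets 9..10: A5 A9.
Big-endian stores the most-significant byte at the lowest address.
The bytes are already most-significant first: 0xA5A9.

0xA5A9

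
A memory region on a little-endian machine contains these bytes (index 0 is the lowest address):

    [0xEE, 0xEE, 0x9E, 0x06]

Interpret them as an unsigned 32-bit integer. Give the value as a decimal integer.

Little-endian: lowest address holds the least-significant byte.
Reassemble most-significant byte first: 06 9E EE EE → 0x069EEEEE.
0x069EEEEE = 111079150.

111079150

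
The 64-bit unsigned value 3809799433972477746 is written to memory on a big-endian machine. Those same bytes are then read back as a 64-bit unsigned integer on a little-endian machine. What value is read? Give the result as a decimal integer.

3670268114146221876

3809799433972477746 in 64-bit hexadecimal is 0x34DF20666769EF32.
Stored big-endian, the bytes at ascending addresses are 34 DF 20 66 67 69 EF 32.
Read back as little-endian, the first byte is least significant, giving 0x32EF69676620DF34.
0x32EF69676620DF34 = 3670268114146221876.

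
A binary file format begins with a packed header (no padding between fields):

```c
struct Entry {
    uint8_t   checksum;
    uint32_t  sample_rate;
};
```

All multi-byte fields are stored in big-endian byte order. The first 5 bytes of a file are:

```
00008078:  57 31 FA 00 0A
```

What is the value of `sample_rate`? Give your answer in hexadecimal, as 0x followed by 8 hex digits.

0x31FA000A

`sample_rate` follows `checksum` (1 byte), so it starts at byte offset 1 and occupies 4 bytes.
Bytes at offsets 1..4: 31 FA 00 0A.
Big-endian stores the most-significant byte at the lowest address.
The bytes are already most-significant first: 0x31FA000A.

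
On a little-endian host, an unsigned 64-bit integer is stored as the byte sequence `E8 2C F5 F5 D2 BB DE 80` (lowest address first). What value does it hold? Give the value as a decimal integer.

9286065996428553448

Little-endian stores the least-significant byte at the lowest address.
Reassemble most-significant byte first: 80 DE BB D2 F5 F5 2C E8 → 0x80DEBBD2F5F52CE8.
0x80DEBBD2F5F52CE8 = 9286065996428553448.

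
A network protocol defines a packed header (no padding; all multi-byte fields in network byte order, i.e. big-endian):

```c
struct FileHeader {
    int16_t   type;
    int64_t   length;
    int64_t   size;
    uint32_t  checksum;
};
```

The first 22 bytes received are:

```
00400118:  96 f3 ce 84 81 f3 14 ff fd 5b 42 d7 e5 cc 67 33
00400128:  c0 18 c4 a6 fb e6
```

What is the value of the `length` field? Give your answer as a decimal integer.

`length` follows `type` (2 bytes), so it starts at byte offset 2 and occupies 8 bytes.
Bytes at offsets 2..9: CE 84 81 F3 14 FF FD 5B.
Big-endian: lowest address holds the most-significant byte.
The bytes are already most-significant first: 0xCE8481F314FFFD5B.
Top bit is set, so as a signed 64-bit value this is 0xCE8481F314FFFD5B − 2^64 = -3565582123941233317.

-3565582123941233317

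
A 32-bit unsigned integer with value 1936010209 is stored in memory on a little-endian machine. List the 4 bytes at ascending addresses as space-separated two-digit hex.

1936010209 in hexadecimal, padded to 32 bits, is 0x73652BE1.
Split into bytes (most-significant first): 73 65 2B E1.
Little-endian stores the least-significant byte at the lowest address.
So at ascending addresses the bytes are E1 2B 65 73.

E1 2B 65 73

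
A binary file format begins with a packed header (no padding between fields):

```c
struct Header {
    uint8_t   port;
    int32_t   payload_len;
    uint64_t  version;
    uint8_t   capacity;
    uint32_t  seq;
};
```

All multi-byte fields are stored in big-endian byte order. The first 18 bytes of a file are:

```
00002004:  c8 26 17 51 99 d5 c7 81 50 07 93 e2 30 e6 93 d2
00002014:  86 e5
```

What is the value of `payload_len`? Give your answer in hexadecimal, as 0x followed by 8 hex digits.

0x26175199

`payload_len` follows `port` (1 byte), so it starts at byte offset 1 and occupies 4 bytes.
Bytes at offsets 1..4: 26 17 51 99.
Big-endian stores the most-significant byte at the lowest address.
The bytes are already most-significant first: 0x26175199.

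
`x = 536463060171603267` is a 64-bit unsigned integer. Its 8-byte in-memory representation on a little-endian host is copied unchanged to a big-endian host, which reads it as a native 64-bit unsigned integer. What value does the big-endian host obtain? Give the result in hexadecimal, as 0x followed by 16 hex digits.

536463060171603267 in 64-bit hexadecimal is 0x0771E64F98A5BD43.
Stored little-endian, the bytes at ascending addresses are 43 BD A5 98 4F E6 71 07.
Read back as big-endian, the last byte is least significant, giving 0x43BDA5984FE67107.

0x43BDA5984FE67107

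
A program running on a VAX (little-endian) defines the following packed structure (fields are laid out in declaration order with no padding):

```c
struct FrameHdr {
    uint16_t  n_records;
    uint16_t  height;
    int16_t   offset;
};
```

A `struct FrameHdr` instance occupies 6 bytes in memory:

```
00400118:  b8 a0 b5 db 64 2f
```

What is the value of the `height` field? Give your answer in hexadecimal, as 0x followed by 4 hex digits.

`height` follows `n_records` (2 bytes), so it starts at byte offset 2 and occupies 2 bytes.
Bytes at offsets 2..3: B5 DB.
Little-endian stores the least-significant byte at the lowest address.
Reassemble most-significant byte first: DB B5 → 0xDBB5.

0xDBB5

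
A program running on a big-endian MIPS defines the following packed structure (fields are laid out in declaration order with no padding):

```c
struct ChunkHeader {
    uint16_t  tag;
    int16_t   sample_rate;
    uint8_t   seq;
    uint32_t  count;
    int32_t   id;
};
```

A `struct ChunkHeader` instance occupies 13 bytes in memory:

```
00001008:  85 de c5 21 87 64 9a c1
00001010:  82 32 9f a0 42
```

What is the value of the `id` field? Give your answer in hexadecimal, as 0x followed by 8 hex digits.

0x329FA042

`id` follows `tag` (2 B), `sample_rate` (2 B), `seq` (1 B), `count` (4 B), so it starts at offset 2 + 2 + 1 + 4 = 9 and occupies 4 bytes.
Bytes at offsets 9..12: 32 9F A0 42.
Big-endian: lowest address holds the most-significant byte.
The bytes are already most-significant first: 0x329FA042.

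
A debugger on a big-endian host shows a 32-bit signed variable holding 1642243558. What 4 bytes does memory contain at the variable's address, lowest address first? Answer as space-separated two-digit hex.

1642243558 in hexadecimal, padded to 32 bits, is 0x61E2A5E6.
Split into bytes (most-significant first): 61 E2 A5 E6.
Big-endian: lowest address holds the most-significant byte.
So the memory order matches the most-significant-first order: 61 E2 A5 E6.

61 E2 A5 E6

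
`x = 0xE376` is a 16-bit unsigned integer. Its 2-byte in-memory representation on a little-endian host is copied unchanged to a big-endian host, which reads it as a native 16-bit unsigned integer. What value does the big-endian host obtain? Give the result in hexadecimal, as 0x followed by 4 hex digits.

Stored little-endian, the bytes at ascending addresses are 76 E3.
Read back as big-endian, the last byte is least significant, giving 0x76E3.

0x76E3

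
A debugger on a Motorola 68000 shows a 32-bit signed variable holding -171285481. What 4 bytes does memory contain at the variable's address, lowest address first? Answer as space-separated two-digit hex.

F5 CA 64 17

Two's complement of -171285481 in 32 bits: 171285481 = 0x0A359BE9; invert → 0xF5CA6416; add 1 → 0xF5CA6417.
Split into bytes (most-significant first): F5 CA 64 17.
In big-endian order the high byte comes first in memory.
So the memory order matches the most-significant-first order: F5 CA 64 17.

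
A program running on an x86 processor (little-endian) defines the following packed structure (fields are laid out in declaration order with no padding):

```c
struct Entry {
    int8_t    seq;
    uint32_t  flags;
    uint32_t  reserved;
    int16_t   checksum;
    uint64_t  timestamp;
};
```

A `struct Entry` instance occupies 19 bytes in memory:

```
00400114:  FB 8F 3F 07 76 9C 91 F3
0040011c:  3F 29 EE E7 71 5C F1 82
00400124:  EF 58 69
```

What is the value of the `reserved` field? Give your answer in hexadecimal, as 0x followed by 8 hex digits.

`reserved` follows `seq` (1 B), `flags` (4 B), so it starts at offset 1 + 4 = 5 and occupies 4 bytes.
Bytes at offsets 5..8: 9C 91 F3 3F.
Little-endian stores the least-significant byte at the lowest address.
Reassemble most-significant byte first: 3F F3 91 9C → 0x3FF3919C.

0x3FF3919C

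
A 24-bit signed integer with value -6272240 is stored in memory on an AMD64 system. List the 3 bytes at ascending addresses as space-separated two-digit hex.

10 4B A0

Two's complement of -6272240 in 24 bits: 6272240 = 0x5FB4F0; invert → 0xA04B0F; add 1 → 0xA04B10.
Split into bytes (most-significant first): A0 4B 10.
In little-endian order the low byte comes first in memory.
So at ascending addresses the bytes are 10 4B A0.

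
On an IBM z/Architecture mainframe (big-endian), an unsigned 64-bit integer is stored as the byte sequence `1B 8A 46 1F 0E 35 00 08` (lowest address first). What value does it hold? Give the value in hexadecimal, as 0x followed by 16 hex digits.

0x1B8A461F0E350008

Big-endian: lowest address holds the most-significant byte.
The bytes are already most-significant first: 0x1B8A461F0E350008.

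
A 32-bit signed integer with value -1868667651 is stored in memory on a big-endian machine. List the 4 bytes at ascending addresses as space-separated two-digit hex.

90 9E 64 FD

Two's complement of -1868667651 in 32 bits: 1868667651 = 0x6F619B03; invert → 0x909E64FC; add 1 → 0x909E64FD.
Split into bytes (most-significant first): 90 9E 64 FD.
In big-endian order the high byte comes first in memory.
So the memory order matches the most-significant-first order: 90 9E 64 FD.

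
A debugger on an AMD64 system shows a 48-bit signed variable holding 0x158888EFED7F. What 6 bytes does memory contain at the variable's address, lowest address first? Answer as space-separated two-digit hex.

7F ED EF 88 88 15

Split into bytes (most-significant first): 15 88 88 EF ED 7F.
Little-endian: lowest address holds the least-significant byte.
So at ascending addresses the bytes are 7F ED EF 88 88 15.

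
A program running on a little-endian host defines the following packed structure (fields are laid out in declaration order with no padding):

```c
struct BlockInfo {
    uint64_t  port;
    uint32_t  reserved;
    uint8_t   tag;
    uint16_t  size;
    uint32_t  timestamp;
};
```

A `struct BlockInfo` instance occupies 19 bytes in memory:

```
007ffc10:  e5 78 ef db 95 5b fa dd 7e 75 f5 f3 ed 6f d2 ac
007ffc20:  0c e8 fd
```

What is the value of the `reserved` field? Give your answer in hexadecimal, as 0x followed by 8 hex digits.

0xF3F5757E

`reserved` follows `port` (8 bytes), so it starts at byte offset 8 and occupies 4 bytes.
Bytes at offsets 8..11: 7E 75 F5 F3.
Little-endian: lowest address holds the least-significant byte.
Reassemble most-significant byte first: F3 F5 75 7E → 0xF3F5757E.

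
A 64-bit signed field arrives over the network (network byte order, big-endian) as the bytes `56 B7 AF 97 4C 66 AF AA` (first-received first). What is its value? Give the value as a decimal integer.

6248656072356573098

Big-endian stores the most-significant byte at the lowest address.
The bytes are already most-significant first: 0x56B7AF974C66AFAA.
0x56B7AF974C66AFAA = 6248656072356573098.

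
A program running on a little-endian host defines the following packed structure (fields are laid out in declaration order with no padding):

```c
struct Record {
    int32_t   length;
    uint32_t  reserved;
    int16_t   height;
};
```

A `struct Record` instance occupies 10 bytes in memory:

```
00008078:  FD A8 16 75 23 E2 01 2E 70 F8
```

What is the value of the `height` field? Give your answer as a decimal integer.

`height` follows `length` (4 B), `reserved` (4 B), so it starts at offset 4 + 4 = 8 and occupies 2 bytes.
Bytes at offsets 8..9: 70 F8.
Little-endian: lowest address holds the least-significant byte.
Reassemble most-significant byte first: F8 70 → 0xF870.
Top bit is set, so as a signed 16-bit value this is 0xF870 − 2^16 = -1936.

-1936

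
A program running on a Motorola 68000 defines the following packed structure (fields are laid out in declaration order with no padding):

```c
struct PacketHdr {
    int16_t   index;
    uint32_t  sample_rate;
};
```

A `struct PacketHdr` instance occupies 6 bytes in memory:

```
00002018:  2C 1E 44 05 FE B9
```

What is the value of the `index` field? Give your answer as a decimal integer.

11294

`index` is the first field, at byte offset 0, occupying 2 bytes.
Bytes at offsets 0..1: 2C 1E.
Big-endian: lowest address holds the most-significant byte.
The bytes are already most-significant first: 0x2C1E.
0x2C1E = 11294.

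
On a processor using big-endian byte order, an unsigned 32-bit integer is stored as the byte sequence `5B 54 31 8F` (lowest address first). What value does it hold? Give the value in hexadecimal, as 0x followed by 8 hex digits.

Big-endian stores the most-significant byte at the lowest address.
The bytes are already most-significant first: 0x5B54318F.

0x5B54318F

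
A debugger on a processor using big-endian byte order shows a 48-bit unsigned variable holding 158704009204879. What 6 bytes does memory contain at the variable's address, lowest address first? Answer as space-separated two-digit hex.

158704009204879 in hexadecimal, padded to 48 bits, is 0x90572817D48F.
Split into bytes (most-significant first): 90 57 28 17 D4 8F.
In big-endian order the high byte comes first in memory.
So the memory order matches the most-significant-first order: 90 57 28 17 D4 8F.

90 57 28 17 D4 8F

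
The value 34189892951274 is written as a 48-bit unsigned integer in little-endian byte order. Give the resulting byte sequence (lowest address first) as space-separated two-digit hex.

EA 9C 6C 74 18 1F

34189892951274 in hexadecimal, padded to 48 bits, is 0x1F18746C9CEA.
Split into bytes (most-significant first): 1F 18 74 6C 9C EA.
Little-endian: lowest address holds the least-significant byte.
So at ascending addresses the bytes are EA 9C 6C 74 18 1F.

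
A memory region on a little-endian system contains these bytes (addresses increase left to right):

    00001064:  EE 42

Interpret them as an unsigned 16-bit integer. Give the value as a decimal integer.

Little-endian stores the least-significant byte at the lowest address.
Reassemble most-significant byte first: 42 EE → 0x42EE.
0x42EE = 17134.

17134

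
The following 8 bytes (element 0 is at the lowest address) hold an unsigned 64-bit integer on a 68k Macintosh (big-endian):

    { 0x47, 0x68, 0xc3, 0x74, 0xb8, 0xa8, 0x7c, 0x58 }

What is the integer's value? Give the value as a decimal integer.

In big-endian order the high byte comes first in memory.
The bytes are already most-significant first: 0x4768C374B8A87C58.
0x4768C374B8A87C58 = 5145577480352463960.

5145577480352463960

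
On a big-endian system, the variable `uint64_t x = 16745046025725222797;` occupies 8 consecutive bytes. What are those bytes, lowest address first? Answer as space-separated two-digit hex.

E8 62 5A A4 2E EB 1F 8D

16745046025725222797 in hexadecimal, padded to 64 bits, is 0xE8625AA42EEB1F8D.
Split into bytes (most-significant first): E8 62 5A A4 2E EB 1F 8D.
In big-endian order the high byte comes first in memory.
So the memory order matches the most-significant-first order: E8 62 5A A4 2E EB 1F 8D.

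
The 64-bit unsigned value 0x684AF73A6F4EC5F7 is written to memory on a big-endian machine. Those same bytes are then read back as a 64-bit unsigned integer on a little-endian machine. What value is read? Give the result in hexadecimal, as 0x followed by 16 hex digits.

Stored big-endian, the bytes at ascending addresses are 68 4A F7 3A 6F 4E C5 F7.
Read back as little-endian, the first byte is least significant, giving 0xF7C54E6F3AF74A68.

0xF7C54E6F3AF74A68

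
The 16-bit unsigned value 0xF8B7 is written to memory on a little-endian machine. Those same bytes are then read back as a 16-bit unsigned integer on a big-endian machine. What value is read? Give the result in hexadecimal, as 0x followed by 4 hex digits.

Stored little-endian, the bytes at ascending addresses are B7 F8.
Read back as big-endian, the last byte is least significant, giving 0xB7F8.

0xB7F8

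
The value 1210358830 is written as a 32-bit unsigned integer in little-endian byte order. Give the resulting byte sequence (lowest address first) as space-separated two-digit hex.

1210358830 in hexadecimal, padded to 32 bits, is 0x48249C2E.
Split into bytes (most-significant first): 48 24 9C 2E.
In little-endian order the low byte comes first in memory.
So at ascending addresses the bytes are 2E 9C 24 48.

2E 9C 24 48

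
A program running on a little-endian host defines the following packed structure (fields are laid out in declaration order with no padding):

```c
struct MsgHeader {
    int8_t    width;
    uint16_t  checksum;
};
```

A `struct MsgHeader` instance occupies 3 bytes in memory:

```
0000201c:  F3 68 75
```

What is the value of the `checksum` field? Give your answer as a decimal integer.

30056

`checksum` follows `width` (1 byte), so it starts at byte offset 1 and occupies 2 bytes.
Bytes at offsets 1..2: 68 75.
Little-endian: lowest address holds the least-significant byte.
Reassemble most-significant byte first: 75 68 → 0x7568.
0x7568 = 30056.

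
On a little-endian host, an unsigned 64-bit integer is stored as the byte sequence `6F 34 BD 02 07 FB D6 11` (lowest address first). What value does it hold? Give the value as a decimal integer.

1285490751190152303

In little-endian order the low byte comes first in memory.
Reassemble most-significant byte first: 11 D6 FB 07 02 BD 34 6F → 0x11D6FB0702BD346F.
0x11D6FB0702BD346F = 1285490751190152303.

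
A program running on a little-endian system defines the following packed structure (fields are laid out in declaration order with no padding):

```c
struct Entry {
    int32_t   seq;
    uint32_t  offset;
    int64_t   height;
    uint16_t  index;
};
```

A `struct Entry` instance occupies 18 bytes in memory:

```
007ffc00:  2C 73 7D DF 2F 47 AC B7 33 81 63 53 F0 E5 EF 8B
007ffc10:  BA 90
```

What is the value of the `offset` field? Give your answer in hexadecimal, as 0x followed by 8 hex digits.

0xB7AC472F

`offset` follows `seq` (4 bytes), so it starts at byte offset 4 and occupies 4 bytes.
Bytes at offsets 4..7: 2F 47 AC B7.
Little-endian: lowest address holds the least-significant byte.
Reassemble most-significant byte first: B7 AC 47 2F → 0xB7AC472F.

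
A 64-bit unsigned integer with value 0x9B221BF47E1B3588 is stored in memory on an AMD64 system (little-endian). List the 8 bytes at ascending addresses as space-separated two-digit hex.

Split into bytes (most-significant first): 9B 22 1B F4 7E 1B 35 88.
In little-endian order the low byte comes first in memory.
So at ascending addresses the bytes are 88 35 1B 7E F4 1B 22 9B.

88 35 1B 7E F4 1B 22 9B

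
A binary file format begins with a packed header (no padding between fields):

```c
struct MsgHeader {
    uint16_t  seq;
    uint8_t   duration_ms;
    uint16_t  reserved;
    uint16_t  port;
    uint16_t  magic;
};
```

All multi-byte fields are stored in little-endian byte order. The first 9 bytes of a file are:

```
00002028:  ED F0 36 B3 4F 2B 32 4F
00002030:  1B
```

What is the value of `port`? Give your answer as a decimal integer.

12843

`port` follows `seq` (2 B), `duration_ms` (1 B), `reserved` (2 B), so it starts at offset 2 + 1 + 2 = 5 and occupies 2 bytes.
Bytes at offsets 5..6: 2B 32.
Little-endian: lowest address holds the least-significant byte.
Reassemble most-significant byte first: 32 2B → 0x322B.
0x322B = 12843.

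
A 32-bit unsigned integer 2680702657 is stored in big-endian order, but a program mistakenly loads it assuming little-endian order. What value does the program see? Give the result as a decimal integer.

2680702657 in 32-bit hexadecimal is 0x9FC846C1.
Stored big-endian, the bytes at ascending addresses are 9F C8 46 C1.
Read back as little-endian, the first byte is least significant, giving 0xC146C89F.
0xC146C89F = 3242641567.

3242641567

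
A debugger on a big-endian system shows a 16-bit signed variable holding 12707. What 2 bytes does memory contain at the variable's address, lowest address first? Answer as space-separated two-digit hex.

31 A3

12707 in hexadecimal, padded to 16 bits, is 0x31A3.
Split into bytes (most-significant first): 31 A3.
Big-endian stores the most-significant byte at the lowest address.
So the memory order matches the most-significant-first order: 31 A3.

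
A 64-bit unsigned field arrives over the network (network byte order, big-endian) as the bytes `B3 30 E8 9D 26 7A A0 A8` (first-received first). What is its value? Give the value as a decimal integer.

12912075893324292264

Big-endian: lowest address holds the most-significant byte.
The bytes are already most-significant first: 0xB330E89D267AA0A8.
0xB330E89D267AA0A8 = 12912075893324292264.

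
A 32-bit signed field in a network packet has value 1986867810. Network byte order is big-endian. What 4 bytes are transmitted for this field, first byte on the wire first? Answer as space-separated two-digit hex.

76 6D 32 62

1986867810 in hexadecimal, padded to 32 bits, is 0x766D3262.
Split into bytes (most-significant first): 76 6D 32 62.
Big-endian stores the most-significant byte at the lowest address.
So the memory order matches the most-significant-first order: 76 6D 32 62.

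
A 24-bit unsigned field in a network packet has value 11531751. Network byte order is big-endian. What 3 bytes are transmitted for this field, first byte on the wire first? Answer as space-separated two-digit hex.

AF F5 E7

11531751 in hexadecimal, padded to 24 bits, is 0xAFF5E7.
Split into bytes (most-significant first): AF F5 E7.
In big-endian order the high byte comes first in memory.
So the memory order matches the most-significant-first order: AF F5 E7.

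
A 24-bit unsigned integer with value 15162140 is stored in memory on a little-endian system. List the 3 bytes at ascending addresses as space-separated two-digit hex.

15162140 in hexadecimal, padded to 24 bits, is 0xE75B1C.
Split into bytes (most-significant first): E7 5B 1C.
In little-endian order the low byte comes first in memory.
So at ascending addresses the bytes are 1C 5B E7.

1C 5B E7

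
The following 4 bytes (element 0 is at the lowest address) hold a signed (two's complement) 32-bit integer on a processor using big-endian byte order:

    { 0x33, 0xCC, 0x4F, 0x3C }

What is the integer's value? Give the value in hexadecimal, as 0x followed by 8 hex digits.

0x33CC4F3C

Big-endian stores the most-significant byte at the lowest address.
The bytes are already most-significant first: 0x33CC4F3C.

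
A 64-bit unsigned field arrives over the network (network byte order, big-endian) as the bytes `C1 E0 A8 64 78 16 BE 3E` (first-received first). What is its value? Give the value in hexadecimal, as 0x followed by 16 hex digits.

In big-endian order the high byte comes first in memory.
The bytes are already most-significant first: 0xC1E0A8647816BE3E.

0xC1E0A8647816BE3E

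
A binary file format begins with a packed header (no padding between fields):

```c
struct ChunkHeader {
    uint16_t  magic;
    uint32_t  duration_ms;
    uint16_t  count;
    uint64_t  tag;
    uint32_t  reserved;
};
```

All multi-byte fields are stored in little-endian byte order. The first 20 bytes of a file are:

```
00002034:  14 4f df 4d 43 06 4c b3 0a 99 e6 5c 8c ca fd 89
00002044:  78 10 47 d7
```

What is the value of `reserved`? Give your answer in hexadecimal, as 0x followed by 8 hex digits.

0xD7471078

`reserved` follows `magic` (2 B), `duration_ms` (4 B), `count` (2 B), `tag` (8 B), so it starts at offset 2 + 4 + 2 + 8 = 16 and occupies 4 bytes.
Bytes at offsets 16..19: 78 10 47 D7.
In little-endian order the low byte comes first in memory.
Reassemble most-significant byte first: D7 47 10 78 → 0xD7471078.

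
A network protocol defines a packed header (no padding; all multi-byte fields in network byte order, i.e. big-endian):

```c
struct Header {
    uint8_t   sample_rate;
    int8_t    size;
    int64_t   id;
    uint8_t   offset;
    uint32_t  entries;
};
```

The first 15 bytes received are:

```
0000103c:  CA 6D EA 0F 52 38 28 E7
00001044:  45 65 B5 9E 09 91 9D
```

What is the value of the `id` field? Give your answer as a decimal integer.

`id` follows `sample_rate` (1 B), `size` (1 B), so it starts at offset 1 + 1 = 2 and occupies 8 bytes.
Bytes at offsets 2..9: EA 0F 52 38 28 E7 45 65.
In big-endian order the high byte comes first in memory.
The bytes are already most-significant first: 0xEA0F523828E74565.
Top bit is set, so as a signed 64-bit value this is 0xEA0F523828E74565 − 2^64 = -1580954543025863323.

-1580954543025863323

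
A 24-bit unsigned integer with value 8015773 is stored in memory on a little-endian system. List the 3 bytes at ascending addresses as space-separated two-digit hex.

9D 4F 7A

8015773 in hexadecimal, padded to 24 bits, is 0x7A4F9D.
Split into bytes (most-significant first): 7A 4F 9D.
Little-endian stores the least-significant byte at the lowest address.
So at ascending addresses the bytes are 9D 4F 7A.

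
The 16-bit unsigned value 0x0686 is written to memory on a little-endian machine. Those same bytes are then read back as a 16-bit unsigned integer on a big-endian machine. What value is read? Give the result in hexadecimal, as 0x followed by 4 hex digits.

Stored little-endian, the bytes at ascending addresses are 86 06.
Read back as big-endian, the last byte is least significant, giving 0x8606.

0x8606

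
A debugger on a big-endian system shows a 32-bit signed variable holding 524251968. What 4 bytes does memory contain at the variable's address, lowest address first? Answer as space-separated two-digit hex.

524251968 in hexadecimal, padded to 32 bits, is 0x1F3F7340.
Split into bytes (most-significant first): 1F 3F 73 40.
In big-endian order the high byte comes first in memory.
So the memory order matches the most-significant-first order: 1F 3F 73 40.

1F 3F 73 40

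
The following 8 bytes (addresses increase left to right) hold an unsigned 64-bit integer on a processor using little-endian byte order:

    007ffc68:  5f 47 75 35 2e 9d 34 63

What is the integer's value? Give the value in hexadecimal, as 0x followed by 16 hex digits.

Little-endian stores the least-significant byte at the lowest address.
Reassemble most-significant byte first: 63 34 9D 2E 35 75 47 5F → 0x63349D2E3575475F.

0x63349D2E3575475F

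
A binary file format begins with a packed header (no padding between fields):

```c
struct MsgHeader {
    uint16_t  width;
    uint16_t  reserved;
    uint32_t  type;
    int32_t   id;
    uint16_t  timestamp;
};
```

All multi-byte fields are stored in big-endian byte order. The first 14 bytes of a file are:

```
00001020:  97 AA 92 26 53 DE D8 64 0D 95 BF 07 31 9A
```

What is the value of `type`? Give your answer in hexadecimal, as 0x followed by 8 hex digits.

`type` follows `width` (2 B), `reserved` (2 B), so it starts at offset 2 + 2 = 4 and occupies 4 bytes.
Bytes at offsets 4..7: 53 DE D8 64.
Big-endian stores the most-significant byte at the lowest address.
The bytes are already most-significant first: 0x53DED864.

0x53DED864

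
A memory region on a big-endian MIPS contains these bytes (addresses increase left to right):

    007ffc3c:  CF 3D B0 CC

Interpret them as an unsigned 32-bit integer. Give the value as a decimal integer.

Big-endian stores the most-significant byte at the lowest address.
The bytes are already most-significant first: 0xCF3DB0CC.
0xCF3DB0CC = 3476926668.

3476926668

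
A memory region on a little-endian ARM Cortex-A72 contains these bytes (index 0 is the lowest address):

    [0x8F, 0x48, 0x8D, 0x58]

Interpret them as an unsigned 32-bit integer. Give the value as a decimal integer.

1485654159

Little-endian stores the least-significant byte at the lowest address.
Reassemble most-significant byte first: 58 8D 48 8F → 0x588D488F.
0x588D488F = 1485654159.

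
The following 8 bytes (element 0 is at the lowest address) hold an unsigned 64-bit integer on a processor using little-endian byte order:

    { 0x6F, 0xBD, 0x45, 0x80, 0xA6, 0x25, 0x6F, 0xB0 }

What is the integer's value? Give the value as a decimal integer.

Little-endian: lowest address holds the least-significant byte.
Reassemble most-significant byte first: B0 6F 25 A6 80 45 BD 6F → 0xB06F25A68045BD6F.
0xB06F25A68045BD6F = 12713421670137052527.

12713421670137052527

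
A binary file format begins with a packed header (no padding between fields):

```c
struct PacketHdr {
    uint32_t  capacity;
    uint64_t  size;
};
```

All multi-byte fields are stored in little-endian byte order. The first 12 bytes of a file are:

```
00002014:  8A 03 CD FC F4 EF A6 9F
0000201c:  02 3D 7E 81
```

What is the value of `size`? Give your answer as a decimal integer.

`size` follows `capacity` (4 bytes), so it starts at byte offset 4 and occupies 8 bytes.
Bytes at offsets 4..11: F4 EF A6 9F 02 3D 7E 81.
Little-endian stores the least-significant byte at the lowest address.
Reassemble most-significant byte first: 81 7E 3D 02 9F A6 EF F4 → 0x817E3D029FA6EFF4.
0x817E3D029FA6EFF4 = 9330962559435993076.

9330962559435993076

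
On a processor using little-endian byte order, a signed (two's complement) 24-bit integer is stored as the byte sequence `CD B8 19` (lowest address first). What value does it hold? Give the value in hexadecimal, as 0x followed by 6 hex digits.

Little-endian stores the least-significant byte at the lowest address.
Reassemble most-significant byte first: 19 B8 CD → 0x19B8CD.

0x19B8CD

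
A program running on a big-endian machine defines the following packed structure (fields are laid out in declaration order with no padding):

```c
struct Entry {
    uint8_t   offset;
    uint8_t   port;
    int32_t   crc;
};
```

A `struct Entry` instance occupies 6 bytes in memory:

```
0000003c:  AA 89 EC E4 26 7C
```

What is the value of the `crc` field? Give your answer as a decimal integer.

-320592260

`crc` follows `offset` (1 B), `port` (1 B), so it starts at offset 1 + 1 = 2 and occupies 4 bytes.
Bytes at offsets 2..5: EC E4 26 7C.
In big-endian order the high byte comes first in memory.
The bytes are already most-significant first: 0xECE4267C.
Top bit is set, so as a signed 32-bit value this is 0xECE4267C − 2^32 = -320592260.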